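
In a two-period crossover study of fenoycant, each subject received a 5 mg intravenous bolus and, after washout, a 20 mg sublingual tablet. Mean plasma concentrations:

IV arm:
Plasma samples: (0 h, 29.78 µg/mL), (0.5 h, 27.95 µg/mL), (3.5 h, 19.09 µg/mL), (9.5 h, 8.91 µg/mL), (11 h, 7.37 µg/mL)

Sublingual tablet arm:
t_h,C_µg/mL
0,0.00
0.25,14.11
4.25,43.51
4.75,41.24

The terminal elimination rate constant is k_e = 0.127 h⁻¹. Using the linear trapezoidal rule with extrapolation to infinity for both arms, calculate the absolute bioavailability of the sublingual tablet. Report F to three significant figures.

Trapezoidal AUC_0→11 (IV):
  [0→0.5]: (29.78+27.95)/2 × 0.5 = 14.4325
  [0.5→3.5]: (27.95+19.09)/2 × 3 = 70.56
  [3.5→9.5]: (19.09+8.91)/2 × 6 = 84.0
  [9.5→11]: (8.91+7.37)/2 × 1.5 = 12.21
  Sum = 181.2025 µg/mL·h
IV tail: 7.37/0.127 = 58.031; AUC_iv,0→∞ = 181.2025 + 58.031 = 239.2335 µg/mL·h
Trapezoidal AUC_0→4.75 (sublingual tablet):
  [0→0.25]: (0.00+14.11)/2 × 0.25 = 1.76375
  [0.25→4.25]: (14.11+43.51)/2 × 4 = 115.24
  [4.25→4.75]: (43.51+41.24)/2 × 0.5 = 21.1875
  Sum = 138.19125 µg/mL·h
sublingual tablet tail: 41.24/0.127 = 324.724; AUC_ev,0→∞ = 138.19125 + 324.724 = 462.91525 µg/mL·h
F = (AUC_ev/D_ev)/(AUC_iv/D_iv) = (462.91525/20)/(239.2335/5) = 23.1458/47.8467 = 0.4837

F = 0.484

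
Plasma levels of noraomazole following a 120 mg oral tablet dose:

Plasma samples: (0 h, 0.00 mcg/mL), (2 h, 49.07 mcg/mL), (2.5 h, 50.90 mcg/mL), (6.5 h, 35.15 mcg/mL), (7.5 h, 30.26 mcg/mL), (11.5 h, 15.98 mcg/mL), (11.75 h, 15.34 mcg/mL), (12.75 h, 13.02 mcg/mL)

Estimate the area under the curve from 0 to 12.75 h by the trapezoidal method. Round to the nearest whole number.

Trapezoidal AUC_0→12.75:
  [0→2]: (0.00+49.07)/2 × 2 = 49.07
  [2→2.5]: (49.07+50.90)/2 × 0.5 = 24.9925
  [2.5→6.5]: (50.90+35.15)/2 × 4 = 172.1
  [6.5→7.5]: (35.15+30.26)/2 × 1 = 32.705
  [7.5→11.5]: (30.26+15.98)/2 × 4 = 92.48
  [11.5→11.75]: (15.98+15.34)/2 × 0.25 = 3.915
  [11.75→12.75]: (15.34+13.02)/2 × 1 = 14.18
  Sum = 389.4425 mcg/mL·h

AUC = 389 mcg/mL·h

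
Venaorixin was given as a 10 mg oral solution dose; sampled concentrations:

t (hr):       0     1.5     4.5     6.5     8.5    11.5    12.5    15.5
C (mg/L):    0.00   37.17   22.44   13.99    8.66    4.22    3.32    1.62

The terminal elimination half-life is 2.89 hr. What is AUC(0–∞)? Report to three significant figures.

Trapezoidal AUC_0→15.5:
  [0→1.5]: (0.00+37.17)/2 × 1.5 = 27.8775
  [1.5→4.5]: (37.17+22.44)/2 × 3 = 89.415
  [4.5→6.5]: (22.44+13.99)/2 × 2 = 36.43
  [6.5→8.5]: (13.99+8.66)/2 × 2 = 22.65
  [8.5→11.5]: (8.66+4.22)/2 × 3 = 19.32
  [11.5→12.5]: (4.22+3.32)/2 × 1 = 3.77
  [12.5→15.5]: (3.32+1.62)/2 × 3 = 7.41
  Sum = 206.8725 mg/L·hr
k_e = ln2 / t½ = 0.693147 / 2.89 = 0.2398 hr^-1
Extrapolated tail: C_last / k_e = 1.62 / 0.2398 = 6.756
AUC_0→∞ = 206.8725 + 6.756 = 213.6285 mg/L·hr

AUC = 214 mg/L·hr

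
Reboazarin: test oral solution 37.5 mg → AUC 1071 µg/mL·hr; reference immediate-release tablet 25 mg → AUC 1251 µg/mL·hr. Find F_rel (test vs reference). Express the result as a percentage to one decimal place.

F_rel = (AUC_test/D_test) / (AUC_ref/D_ref)
      = (1071/37.5) / (1251/25)
      = 28.56 / 50.04 = 0.5707 = 57.07%

F_rel = 57.1%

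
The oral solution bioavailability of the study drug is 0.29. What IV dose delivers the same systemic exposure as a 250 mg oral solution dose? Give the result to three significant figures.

Systemic exposure from an extravascular dose = F × D_ev, so the equivalent IV dose is F × D_ev.
D_iv = F × D_ev = 0.29 × 250 = 72.5 mg

D_iv = 72.5 mg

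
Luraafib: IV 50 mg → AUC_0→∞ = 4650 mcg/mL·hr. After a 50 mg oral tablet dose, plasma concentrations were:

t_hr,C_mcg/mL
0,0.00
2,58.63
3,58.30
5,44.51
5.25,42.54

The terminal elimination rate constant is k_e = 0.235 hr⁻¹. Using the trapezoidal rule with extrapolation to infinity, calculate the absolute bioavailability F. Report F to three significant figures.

Trapezoidal AUC_0→5.25 (oral tablet):
  [0→2]: (0.00+58.63)/2 × 2 = 58.63
  [2→3]: (58.63+58.30)/2 × 1 = 58.465
  [3→5]: (58.30+44.51)/2 × 2 = 102.81
  [5→5.25]: (44.51+42.54)/2 × 0.25 = 10.88125
  Sum = 230.78625 mcg/mL·hr
Tail: C_last/k_e = 42.54/0.235 = 181.021
AUC_0→∞ (oral tablet) = 230.78625 + 181.021 = 411.80725 mcg/mL·hr
F = (AUC_ev/D_ev)/(AUC_iv/D_iv) = (411.80725/50)/(4650/50) = 8.236145/93 = 0.0886

F = 0.0886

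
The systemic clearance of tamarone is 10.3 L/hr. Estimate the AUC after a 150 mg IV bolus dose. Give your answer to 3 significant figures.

AUC = 14.6 mg/L·hr

AUC_0→∞ = Dose_iv / CL
        = 150 / 10.3 = 14.5631 mg/L·hr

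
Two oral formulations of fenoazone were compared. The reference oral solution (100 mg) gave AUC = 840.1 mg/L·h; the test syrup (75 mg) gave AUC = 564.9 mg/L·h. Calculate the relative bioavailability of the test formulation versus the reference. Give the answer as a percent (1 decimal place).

F_rel = 89.7%

F_rel = (AUC_test/D_test) / (AUC_ref/D_ref)
      = (564.9/75) / (840.1/100)
      = 7.532 / 8.401 = 0.8966 = 89.66%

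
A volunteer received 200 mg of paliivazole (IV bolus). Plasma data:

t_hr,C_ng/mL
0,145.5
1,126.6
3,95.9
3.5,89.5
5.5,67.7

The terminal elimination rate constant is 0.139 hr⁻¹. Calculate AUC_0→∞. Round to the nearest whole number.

AUC = 1049 ng/mL·hr

Trapezoidal AUC_0→5.5:
  [0→1]: (145.5+126.6)/2 × 1 = 136.05
  [1→3]: (126.6+95.9)/2 × 2 = 222.5
  [3→3.5]: (95.9+89.5)/2 × 0.5 = 46.35
  [3.5→5.5]: (89.5+67.7)/2 × 2 = 157.2
  Sum = 562.1 ng/mL·hr
Extrapolated tail: C_last / k_e = 67.7 / 0.139 = 487.050
AUC_0→∞ = 562.1 + 487.050 = 1049.15 ng/mL·hr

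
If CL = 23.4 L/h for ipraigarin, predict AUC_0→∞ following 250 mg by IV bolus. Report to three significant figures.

AUC_0→∞ = Dose_iv / CL
        = 250 / 23.4 = 10.6838 mg/L·h

AUC = 10.7 mg/L·h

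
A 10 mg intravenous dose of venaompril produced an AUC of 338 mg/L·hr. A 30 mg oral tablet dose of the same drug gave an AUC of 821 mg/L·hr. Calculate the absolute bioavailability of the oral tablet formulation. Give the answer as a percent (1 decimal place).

F = (AUC_ev / D_ev) / (AUC_iv / D_iv)
  = (821/30) / (338/10)
  = 27.3667 / 33.8 = 0.8097
  = 80.97%

F = 81.0%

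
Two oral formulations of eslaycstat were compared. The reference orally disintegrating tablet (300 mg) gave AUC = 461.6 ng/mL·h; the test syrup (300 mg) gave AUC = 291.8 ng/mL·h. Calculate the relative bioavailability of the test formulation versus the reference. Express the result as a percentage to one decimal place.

F_rel = (AUC_test/D_test) / (AUC_ref/D_ref)
      = (291.8/300) / (461.6/300)
      = 0.972667 / 1.53867 = 0.6321 = 63.21%

F_rel = 63.2%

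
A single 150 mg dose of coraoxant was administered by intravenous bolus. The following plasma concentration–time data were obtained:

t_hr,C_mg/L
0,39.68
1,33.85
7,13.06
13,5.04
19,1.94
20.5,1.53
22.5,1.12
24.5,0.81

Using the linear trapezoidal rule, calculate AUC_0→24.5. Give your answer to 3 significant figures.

AUC = 260 mg/L·hr

Trapezoidal AUC_0→24.5:
  [0→1]: (39.68+33.85)/2 × 1 = 36.765
  [1→7]: (33.85+13.06)/2 × 6 = 140.73
  [7→13]: (13.06+5.04)/2 × 6 = 54.3
  [13→19]: (5.04+1.94)/2 × 6 = 20.94
  [19→20.5]: (1.94+1.53)/2 × 1.5 = 2.6025
  [20.5→22.5]: (1.53+1.12)/2 × 2 = 2.65
  [22.5→24.5]: (1.12+0.81)/2 × 2 = 1.93
  Sum = 259.9175 mg/L·hr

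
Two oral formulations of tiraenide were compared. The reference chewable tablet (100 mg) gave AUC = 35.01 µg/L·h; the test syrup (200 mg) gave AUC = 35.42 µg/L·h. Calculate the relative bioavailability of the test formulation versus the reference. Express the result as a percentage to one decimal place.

F_rel = (AUC_test/D_test) / (AUC_ref/D_ref)
      = (35.42/200) / (35.01/100)
      = 0.1771 / 0.3501 = 0.5059 = 50.59%

F_rel = 50.6%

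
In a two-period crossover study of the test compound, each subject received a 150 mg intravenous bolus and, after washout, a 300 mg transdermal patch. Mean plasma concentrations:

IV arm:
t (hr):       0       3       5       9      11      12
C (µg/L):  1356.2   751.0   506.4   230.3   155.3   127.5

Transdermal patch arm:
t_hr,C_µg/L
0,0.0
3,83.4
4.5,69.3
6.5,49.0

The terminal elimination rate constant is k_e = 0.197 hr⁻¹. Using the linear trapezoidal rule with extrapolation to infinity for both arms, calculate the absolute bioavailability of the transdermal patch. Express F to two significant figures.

Trapezoidal AUC_0→12 (IV):
  [0→3]: (1356.2+751.0)/2 × 3 = 3160.8
  [3→5]: (751.0+506.4)/2 × 2 = 1257.4
  [5→9]: (506.4+230.3)/2 × 4 = 1473.4
  [9→11]: (230.3+155.3)/2 × 2 = 385.6
  [11→12]: (155.3+127.5)/2 × 1 = 141.4
  Sum = 6418.6 µg/L·hr
IV tail: 127.5/0.197 = 647.208; AUC_iv,0→∞ = 6418.6 + 647.208 = 7065.808 µg/L·hr
Trapezoidal AUC_0→6.5 (transdermal patch):
  [0→3]: (0.0+83.4)/2 × 3 = 125.1
  [3→4.5]: (83.4+69.3)/2 × 1.5 = 114.525
  [4.5→6.5]: (69.3+49.0)/2 × 2 = 118.3
  Sum = 357.925 µg/L·hr
transdermal patch tail: 49.0/0.197 = 248.731; AUC_ev,0→∞ = 357.925 + 248.731 = 606.656 µg/L·hr
F = (AUC_ev/D_ev)/(AUC_iv/D_iv) = (606.656/300)/(7065.808/150) = 2.02219/47.1054 = 0.0429

F = 0.043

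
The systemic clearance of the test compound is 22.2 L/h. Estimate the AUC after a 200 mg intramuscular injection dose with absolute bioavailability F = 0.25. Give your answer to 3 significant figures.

AUC_0→∞ = F × Dose / CL
        = 0.25 × 200 / 22.2 = 2.25225 mg/L·h

AUC = 2.25 mg/L·h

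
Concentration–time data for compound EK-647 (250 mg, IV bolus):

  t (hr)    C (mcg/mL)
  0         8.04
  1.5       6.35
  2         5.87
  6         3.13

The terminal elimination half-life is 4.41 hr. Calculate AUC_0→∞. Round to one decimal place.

Trapezoidal AUC_0→6:
  [0→1.5]: (8.04+6.35)/2 × 1.5 = 10.7925
  [1.5→2]: (6.35+5.87)/2 × 0.5 = 3.055
  [2→6]: (5.87+3.13)/2 × 4 = 18.0
  Sum = 31.8475 mcg/mL·hr
k_e = ln2 / t½ = 0.693147 / 4.41 = 0.1572 hr^-1
Extrapolated tail: C_last / k_e = 3.13 / 0.1572 = 19.911
AUC_0→∞ = 31.8475 + 19.911 = 51.7585 mcg/mL·hr

AUC = 51.8 mcg/mL·hr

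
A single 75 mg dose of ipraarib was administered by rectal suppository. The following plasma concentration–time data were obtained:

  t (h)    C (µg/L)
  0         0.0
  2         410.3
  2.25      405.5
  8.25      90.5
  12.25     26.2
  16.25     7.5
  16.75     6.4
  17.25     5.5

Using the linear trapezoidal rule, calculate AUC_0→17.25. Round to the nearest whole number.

AUC = 2308 µg/L·h

Trapezoidal AUC_0→17.25:
  [0→2]: (0.0+410.3)/2 × 2 = 410.3
  [2→2.25]: (410.3+405.5)/2 × 0.25 = 101.975
  [2.25→8.25]: (405.5+90.5)/2 × 6 = 1488.0
  [8.25→12.25]: (90.5+26.2)/2 × 4 = 233.4
  [12.25→16.25]: (26.2+7.5)/2 × 4 = 67.4
  [16.25→16.75]: (7.5+6.4)/2 × 0.5 = 3.475
  [16.75→17.25]: (6.4+5.5)/2 × 0.5 = 2.975
  Sum = 2307.525 µg/L·h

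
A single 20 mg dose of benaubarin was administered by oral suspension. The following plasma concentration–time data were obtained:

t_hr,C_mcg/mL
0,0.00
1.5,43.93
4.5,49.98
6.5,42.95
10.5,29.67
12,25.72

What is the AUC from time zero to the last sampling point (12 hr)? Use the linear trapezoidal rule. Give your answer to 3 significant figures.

AUC = 454 mcg/mL·hr

Trapezoidal AUC_0→12:
  [0→1.5]: (0.00+43.93)/2 × 1.5 = 32.9475
  [1.5→4.5]: (43.93+49.98)/2 × 3 = 140.865
  [4.5→6.5]: (49.98+42.95)/2 × 2 = 92.93
  [6.5→10.5]: (42.95+29.67)/2 × 4 = 145.24
  [10.5→12]: (29.67+25.72)/2 × 1.5 = 41.5425
  Sum = 453.525 mcg/mL·hr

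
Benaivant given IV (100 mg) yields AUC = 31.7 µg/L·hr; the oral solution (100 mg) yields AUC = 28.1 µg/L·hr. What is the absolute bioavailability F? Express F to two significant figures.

F = (AUC_ev / D_ev) / (AUC_iv / D_iv)
  = (28.1/100) / (31.7/100)
  = 0.281 / 0.317 = 0.8864

F = 0.89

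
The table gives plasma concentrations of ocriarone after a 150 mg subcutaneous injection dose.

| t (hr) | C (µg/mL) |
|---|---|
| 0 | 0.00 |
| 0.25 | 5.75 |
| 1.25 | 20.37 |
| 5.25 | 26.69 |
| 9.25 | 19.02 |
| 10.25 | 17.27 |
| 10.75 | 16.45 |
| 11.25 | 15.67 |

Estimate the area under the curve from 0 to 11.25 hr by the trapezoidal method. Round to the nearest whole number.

Trapezoidal AUC_0→11.25:
  [0→0.25]: (0.00+5.75)/2 × 0.25 = 0.71875
  [0.25→1.25]: (5.75+20.37)/2 × 1 = 13.06
  [1.25→5.25]: (20.37+26.69)/2 × 4 = 94.12
  [5.25→9.25]: (26.69+19.02)/2 × 4 = 91.42
  [9.25→10.25]: (19.02+17.27)/2 × 1 = 18.145
  [10.25→10.75]: (17.27+16.45)/2 × 0.5 = 8.43
  [10.75→11.25]: (16.45+15.67)/2 × 0.5 = 8.03
  Sum = 233.92375 µg/mL·hr

AUC = 234 µg/mL·hr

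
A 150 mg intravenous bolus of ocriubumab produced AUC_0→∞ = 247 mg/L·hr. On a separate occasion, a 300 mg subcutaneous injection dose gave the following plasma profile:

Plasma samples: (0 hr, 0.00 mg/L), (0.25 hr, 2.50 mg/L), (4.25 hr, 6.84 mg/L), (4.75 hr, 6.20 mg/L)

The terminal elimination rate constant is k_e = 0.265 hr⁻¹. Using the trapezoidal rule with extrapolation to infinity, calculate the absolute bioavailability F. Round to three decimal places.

F = 0.092

Trapezoidal AUC_0→4.75 (subcutaneous injection):
  [0→0.25]: (0.00+2.50)/2 × 0.25 = 0.3125
  [0.25→4.25]: (2.50+6.84)/2 × 4 = 18.68
  [4.25→4.75]: (6.84+6.20)/2 × 0.5 = 3.26
  Sum = 22.2525 mg/L·hr
Tail: C_last/k_e = 6.20/0.265 = 23.396
AUC_0→∞ (subcutaneous injection) = 22.2525 + 23.396 = 45.6485 mg/L·hr
F = (AUC_ev/D_ev)/(AUC_iv/D_iv) = (45.6485/300)/(247/150) = 0.152162/1.64667 = 0.0924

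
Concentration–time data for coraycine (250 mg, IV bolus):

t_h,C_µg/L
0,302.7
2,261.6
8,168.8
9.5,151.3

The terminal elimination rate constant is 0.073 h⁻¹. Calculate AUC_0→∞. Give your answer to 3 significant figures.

AUC = 4170 µg/L·h

Trapezoidal AUC_0→9.5:
  [0→2]: (302.7+261.6)/2 × 2 = 564.3
  [2→8]: (261.6+168.8)/2 × 6 = 1291.2
  [8→9.5]: (168.8+151.3)/2 × 1.5 = 240.075
  Sum = 2095.575 µg/L·h
Extrapolated tail: C_last / k_e = 151.3 / 0.073 = 2072.603
AUC_0→∞ = 2095.575 + 2072.603 = 4168.178 µg/L·h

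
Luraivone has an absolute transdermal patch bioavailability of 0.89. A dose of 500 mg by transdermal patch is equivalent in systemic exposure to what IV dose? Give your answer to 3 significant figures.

D_iv = 445 mg

Systemic exposure from an extravascular dose = F × D_ev, so the equivalent IV dose is F × D_ev.
D_iv = F × D_ev = 0.89 × 500 = 445 mg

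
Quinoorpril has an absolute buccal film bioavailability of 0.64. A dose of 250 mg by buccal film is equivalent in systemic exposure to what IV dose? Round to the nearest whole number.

Systemic exposure from an extravascular dose = F × D_ev, so the equivalent IV dose is F × D_ev.
D_iv = F × D_ev = 0.64 × 250 = 160 mg

D_iv = 160 mg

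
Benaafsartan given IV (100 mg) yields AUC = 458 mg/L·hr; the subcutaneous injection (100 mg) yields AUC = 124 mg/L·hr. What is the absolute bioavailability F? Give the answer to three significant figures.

F = 0.271

F = (AUC_ev / D_ev) / (AUC_iv / D_iv)
  = (124/100) / (458/100)
  = 1.24 / 4.58 = 0.2707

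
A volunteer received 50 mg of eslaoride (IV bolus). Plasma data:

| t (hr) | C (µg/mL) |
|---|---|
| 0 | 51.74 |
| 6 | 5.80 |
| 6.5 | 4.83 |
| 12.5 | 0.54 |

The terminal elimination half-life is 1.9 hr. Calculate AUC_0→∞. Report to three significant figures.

Trapezoidal AUC_0→12.5:
  [0→6]: (51.74+5.80)/2 × 6 = 172.62
  [6→6.5]: (5.80+4.83)/2 × 0.5 = 2.6575
  [6.5→12.5]: (4.83+0.54)/2 × 6 = 16.11
  Sum = 191.3875 µg/mL·hr
k_e = ln2 / t½ = 0.693147 / 1.9 = 0.3648 hr^-1
Extrapolated tail: C_last / k_e = 0.54 / 0.3648 = 1.480
AUC_0→∞ = 191.3875 + 1.480 = 192.8675 µg/mL·hr

AUC = 193 µg/mL·hr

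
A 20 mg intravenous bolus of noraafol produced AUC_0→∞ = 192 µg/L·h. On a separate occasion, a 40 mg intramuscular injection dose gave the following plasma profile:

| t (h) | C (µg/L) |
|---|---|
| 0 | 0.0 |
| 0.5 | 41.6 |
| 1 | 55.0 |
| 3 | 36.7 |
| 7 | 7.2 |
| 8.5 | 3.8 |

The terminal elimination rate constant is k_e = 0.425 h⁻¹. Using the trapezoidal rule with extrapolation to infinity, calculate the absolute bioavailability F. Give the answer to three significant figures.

Trapezoidal AUC_0→8.5 (intramuscular injection):
  [0→0.5]: (0.0+41.6)/2 × 0.5 = 10.4
  [0.5→1]: (41.6+55.0)/2 × 0.5 = 24.15
  [1→3]: (55.0+36.7)/2 × 2 = 91.7
  [3→7]: (36.7+7.2)/2 × 4 = 87.8
  [7→8.5]: (7.2+3.8)/2 × 1.5 = 8.25
  Sum = 222.3 µg/L·h
Tail: C_last/k_e = 3.8/0.425 = 8.941
AUC_0→∞ (intramuscular injection) = 222.3 + 8.941 = 231.241 µg/L·h
F = (AUC_ev/D_ev)/(AUC_iv/D_iv) = (231.241/40)/(192/20) = 5.781025/9.6 = 0.6022

F = 0.602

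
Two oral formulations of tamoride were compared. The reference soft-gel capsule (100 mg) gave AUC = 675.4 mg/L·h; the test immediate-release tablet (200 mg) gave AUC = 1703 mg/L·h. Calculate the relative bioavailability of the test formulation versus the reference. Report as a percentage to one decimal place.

F_rel = 126.1%

F_rel = (AUC_test/D_test) / (AUC_ref/D_ref)
      = (1703/200) / (675.4/100)
      = 8.515 / 6.754 = 1.2607 = 126.07%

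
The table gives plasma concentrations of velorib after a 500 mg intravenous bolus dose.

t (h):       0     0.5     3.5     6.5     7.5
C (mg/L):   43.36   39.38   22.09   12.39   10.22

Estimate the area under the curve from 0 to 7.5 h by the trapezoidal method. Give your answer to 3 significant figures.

AUC = 176 mg/L·h

Trapezoidal AUC_0→7.5:
  [0→0.5]: (43.36+39.38)/2 × 0.5 = 20.685
  [0.5→3.5]: (39.38+22.09)/2 × 3 = 92.205
  [3.5→6.5]: (22.09+12.39)/2 × 3 = 51.72
  [6.5→7.5]: (12.39+10.22)/2 × 1 = 11.305
  Sum = 175.915 mg/L·h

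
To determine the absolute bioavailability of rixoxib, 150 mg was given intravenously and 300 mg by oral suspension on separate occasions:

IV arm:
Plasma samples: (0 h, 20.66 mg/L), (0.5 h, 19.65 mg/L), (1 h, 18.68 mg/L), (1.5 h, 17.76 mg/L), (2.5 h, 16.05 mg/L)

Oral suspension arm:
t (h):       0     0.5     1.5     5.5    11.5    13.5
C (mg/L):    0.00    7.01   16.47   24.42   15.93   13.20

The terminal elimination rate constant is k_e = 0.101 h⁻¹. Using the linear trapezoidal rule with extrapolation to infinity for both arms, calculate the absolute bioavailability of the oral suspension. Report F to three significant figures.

Trapezoidal AUC_0→2.5 (IV):
  [0→0.5]: (20.66+19.65)/2 × 0.5 = 10.0775
  [0.5→1]: (19.65+18.68)/2 × 0.5 = 9.5825
  [1→1.5]: (18.68+17.76)/2 × 0.5 = 9.11
  [1.5→2.5]: (17.76+16.05)/2 × 1 = 16.905
  Sum = 45.675 mg/L·h
IV tail: 16.05/0.101 = 158.911; AUC_iv,0→∞ = 45.675 + 158.911 = 204.586 mg/L·h
Trapezoidal AUC_0→13.5 (oral suspension):
  [0→0.5]: (0.00+7.01)/2 × 0.5 = 1.7525
  [0.5→1.5]: (7.01+16.47)/2 × 1 = 11.74
  [1.5→5.5]: (16.47+24.42)/2 × 4 = 81.78
  [5.5→11.5]: (24.42+15.93)/2 × 6 = 121.05
  [11.5→13.5]: (15.93+13.20)/2 × 2 = 29.13
  Sum = 245.4525 mg/L·h
oral suspension tail: 13.20/0.101 = 130.693; AUC_ev,0→∞ = 245.4525 + 130.693 = 376.1455 mg/L·h
F = (AUC_ev/D_ev)/(AUC_iv/D_iv) = (376.1455/300)/(204.586/150) = 1.25382/1.36391 = 0.9193

F = 0.919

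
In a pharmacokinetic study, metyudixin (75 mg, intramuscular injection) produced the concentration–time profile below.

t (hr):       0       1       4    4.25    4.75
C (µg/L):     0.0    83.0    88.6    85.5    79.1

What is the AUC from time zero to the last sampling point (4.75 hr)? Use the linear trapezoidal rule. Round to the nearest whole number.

Trapezoidal AUC_0→4.75:
  [0→1]: (0.0+83.0)/2 × 1 = 41.5
  [1→4]: (83.0+88.6)/2 × 3 = 257.4
  [4→4.25]: (88.6+85.5)/2 × 0.25 = 21.7625
  [4.25→4.75]: (85.5+79.1)/2 × 0.5 = 41.15
  Sum = 361.8125 µg/L·hr

AUC = 362 µg/L·hr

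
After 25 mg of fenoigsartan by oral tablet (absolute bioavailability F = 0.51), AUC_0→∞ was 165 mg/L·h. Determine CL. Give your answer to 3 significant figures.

CL = F × Dose / AUC_0→∞
   = 0.51 × 25 / 165 = 0.0772727 L/h

CL = 0.0773 L/h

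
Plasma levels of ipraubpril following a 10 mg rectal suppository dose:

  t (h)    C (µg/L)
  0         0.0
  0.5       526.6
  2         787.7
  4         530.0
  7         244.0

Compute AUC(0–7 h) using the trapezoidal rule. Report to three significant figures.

Trapezoidal AUC_0→7:
  [0→0.5]: (0.0+526.6)/2 × 0.5 = 131.65
  [0.5→2]: (526.6+787.7)/2 × 1.5 = 985.725
  [2→4]: (787.7+530.0)/2 × 2 = 1317.7
  [4→7]: (530.0+244.0)/2 × 3 = 1161.0
  Sum = 3596.075 µg/L·h

AUC = 3600 µg/L·h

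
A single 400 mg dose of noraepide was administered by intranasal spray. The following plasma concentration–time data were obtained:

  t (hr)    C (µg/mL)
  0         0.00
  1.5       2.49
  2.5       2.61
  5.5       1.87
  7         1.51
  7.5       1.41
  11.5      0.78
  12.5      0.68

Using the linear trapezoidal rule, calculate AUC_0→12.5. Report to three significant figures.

Trapezoidal AUC_0→12.5:
  [0→1.5]: (0.00+2.49)/2 × 1.5 = 1.8675
  [1.5→2.5]: (2.49+2.61)/2 × 1 = 2.55
  [2.5→5.5]: (2.61+1.87)/2 × 3 = 6.72
  [5.5→7]: (1.87+1.51)/2 × 1.5 = 2.535
  [7→7.5]: (1.51+1.41)/2 × 0.5 = 0.73
  [7.5→11.5]: (1.41+0.78)/2 × 4 = 4.38
  [11.5→12.5]: (0.78+0.68)/2 × 1 = 0.73
  Sum = 19.5125 µg/mL·hr

AUC = 19.5 µg/mL·hr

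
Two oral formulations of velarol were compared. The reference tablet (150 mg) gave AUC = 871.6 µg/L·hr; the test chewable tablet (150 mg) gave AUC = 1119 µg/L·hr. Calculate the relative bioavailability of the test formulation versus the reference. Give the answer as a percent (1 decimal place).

F_rel = 128.4%

F_rel = (AUC_test/D_test) / (AUC_ref/D_ref)
      = (1119/150) / (871.6/150)
      = 7.46 / 5.81067 = 1.2838 = 128.38%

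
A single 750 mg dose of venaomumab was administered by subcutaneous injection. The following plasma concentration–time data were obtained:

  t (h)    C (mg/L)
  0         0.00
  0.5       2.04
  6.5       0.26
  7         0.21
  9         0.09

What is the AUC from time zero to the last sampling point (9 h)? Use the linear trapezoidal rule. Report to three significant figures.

AUC = 7.83 mg/L·h

Trapezoidal AUC_0→9:
  [0→0.5]: (0.00+2.04)/2 × 0.5 = 0.51
  [0.5→6.5]: (2.04+0.26)/2 × 6 = 6.9
  [6.5→7]: (0.26+0.21)/2 × 0.5 = 0.1175
  [7→9]: (0.21+0.09)/2 × 2 = 0.3
  Sum = 7.8275 mg/L·h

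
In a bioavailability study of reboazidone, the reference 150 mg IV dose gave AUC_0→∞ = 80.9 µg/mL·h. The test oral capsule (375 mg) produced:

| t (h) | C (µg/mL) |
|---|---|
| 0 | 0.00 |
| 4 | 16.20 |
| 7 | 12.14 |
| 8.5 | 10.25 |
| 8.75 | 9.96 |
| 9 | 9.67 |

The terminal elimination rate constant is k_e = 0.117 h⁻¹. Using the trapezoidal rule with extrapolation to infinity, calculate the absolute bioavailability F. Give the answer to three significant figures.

Trapezoidal AUC_0→9 (oral capsule):
  [0→4]: (0.00+16.20)/2 × 4 = 32.4
  [4→7]: (16.20+12.14)/2 × 3 = 42.51
  [7→8.5]: (12.14+10.25)/2 × 1.5 = 16.7925
  [8.5→8.75]: (10.25+9.96)/2 × 0.25 = 2.52625
  [8.75→9]: (9.96+9.67)/2 × 0.25 = 2.45375
  Sum = 96.6825 µg/mL·h
Tail: C_last/k_e = 9.67/0.117 = 82.650
AUC_0→∞ (oral capsule) = 96.6825 + 82.650 = 179.3325 µg/mL·h
F = (AUC_ev/D_ev)/(AUC_iv/D_iv) = (179.3325/375)/(80.9/150) = 0.47822/0.539333 = 0.8867

F = 0.887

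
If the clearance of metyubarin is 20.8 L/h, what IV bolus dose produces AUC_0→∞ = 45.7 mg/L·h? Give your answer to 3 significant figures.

Dose = 951 mg

Dose_iv = CL × AUC_0→∞
     = 20.8 × 45.7 = 950.56 mg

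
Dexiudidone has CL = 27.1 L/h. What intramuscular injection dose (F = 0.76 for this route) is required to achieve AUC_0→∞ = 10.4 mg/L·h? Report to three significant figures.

Dose = 371 mg

Dose = CL × AUC_0→∞ / F
     = 27.1 × 10.4 / 0.76 = 370.842 mg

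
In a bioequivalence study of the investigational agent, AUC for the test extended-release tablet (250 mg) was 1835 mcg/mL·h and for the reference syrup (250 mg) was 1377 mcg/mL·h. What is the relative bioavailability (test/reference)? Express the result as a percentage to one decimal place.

F_rel = (AUC_test/D_test) / (AUC_ref/D_ref)
      = (1835/250) / (1377/250)
      = 7.34 / 5.508 = 1.3326 = 133.26%

F_rel = 133.3%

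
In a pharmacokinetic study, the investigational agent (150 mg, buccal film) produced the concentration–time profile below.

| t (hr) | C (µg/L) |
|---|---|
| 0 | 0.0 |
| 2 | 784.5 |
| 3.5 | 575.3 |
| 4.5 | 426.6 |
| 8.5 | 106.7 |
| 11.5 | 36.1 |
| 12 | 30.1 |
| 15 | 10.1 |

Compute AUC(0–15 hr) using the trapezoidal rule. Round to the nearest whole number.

Trapezoidal AUC_0→15:
  [0→2]: (0.0+784.5)/2 × 2 = 784.5
  [2→3.5]: (784.5+575.3)/2 × 1.5 = 1019.85
  [3.5→4.5]: (575.3+426.6)/2 × 1 = 500.95
  [4.5→8.5]: (426.6+106.7)/2 × 4 = 1066.6
  [8.5→11.5]: (106.7+36.1)/2 × 3 = 214.2
  [11.5→12]: (36.1+30.1)/2 × 0.5 = 16.55
  [12→15]: (30.1+10.1)/2 × 3 = 60.3
  Sum = 3662.95 µg/L·hr

AUC = 3663 µg/L·hr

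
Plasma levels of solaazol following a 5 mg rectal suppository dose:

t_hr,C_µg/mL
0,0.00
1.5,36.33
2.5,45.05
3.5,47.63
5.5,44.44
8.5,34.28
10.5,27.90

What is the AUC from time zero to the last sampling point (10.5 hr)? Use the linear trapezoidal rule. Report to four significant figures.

Trapezoidal AUC_0→10.5:
  [0→1.5]: (0.00+36.33)/2 × 1.5 = 27.2475
  [1.5→2.5]: (36.33+45.05)/2 × 1 = 40.69
  [2.5→3.5]: (45.05+47.63)/2 × 1 = 46.34
  [3.5→5.5]: (47.63+44.44)/2 × 2 = 92.07
  [5.5→8.5]: (44.44+34.28)/2 × 3 = 118.08
  [8.5→10.5]: (34.28+27.90)/2 × 2 = 62.18
  Sum = 386.6075 µg/mL·hr

AUC = 386.6 µg/mL·hr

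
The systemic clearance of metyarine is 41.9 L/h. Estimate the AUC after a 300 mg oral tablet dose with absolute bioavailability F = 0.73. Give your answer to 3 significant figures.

AUC_0→∞ = F × Dose / CL
        = 0.73 × 300 / 41.9 = 5.22673 mg/L·h

AUC = 5.23 mg/L·h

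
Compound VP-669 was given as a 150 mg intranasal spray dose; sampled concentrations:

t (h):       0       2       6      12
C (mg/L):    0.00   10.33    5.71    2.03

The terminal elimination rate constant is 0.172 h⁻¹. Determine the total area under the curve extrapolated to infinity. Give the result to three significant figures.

Trapezoidal AUC_0→12:
  [0→2]: (0.00+10.33)/2 × 2 = 10.33
  [2→6]: (10.33+5.71)/2 × 4 = 32.08
  [6→12]: (5.71+2.03)/2 × 6 = 23.22
  Sum = 65.63 mg/L·h
Extrapolated tail: C_last / k_e = 2.03 / 0.172 = 11.802
AUC_0→∞ = 65.63 + 11.802 = 77.432 mg/L·h

AUC = 77.4 mg/L·h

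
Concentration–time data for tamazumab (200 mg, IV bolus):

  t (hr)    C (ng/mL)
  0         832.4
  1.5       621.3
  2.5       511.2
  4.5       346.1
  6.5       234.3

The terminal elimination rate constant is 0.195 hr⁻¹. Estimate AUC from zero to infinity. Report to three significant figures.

AUC = 4300 ng/mL·hr

Trapezoidal AUC_0→6.5:
  [0→1.5]: (832.4+621.3)/2 × 1.5 = 1090.275
  [1.5→2.5]: (621.3+511.2)/2 × 1 = 566.25
  [2.5→4.5]: (511.2+346.1)/2 × 2 = 857.3
  [4.5→6.5]: (346.1+234.3)/2 × 2 = 580.4
  Sum = 3094.225 ng/mL·hr
Extrapolated tail: C_last / k_e = 234.3 / 0.195 = 1201.538
AUC_0→∞ = 3094.225 + 1201.538 = 4295.763 ng/mL·hr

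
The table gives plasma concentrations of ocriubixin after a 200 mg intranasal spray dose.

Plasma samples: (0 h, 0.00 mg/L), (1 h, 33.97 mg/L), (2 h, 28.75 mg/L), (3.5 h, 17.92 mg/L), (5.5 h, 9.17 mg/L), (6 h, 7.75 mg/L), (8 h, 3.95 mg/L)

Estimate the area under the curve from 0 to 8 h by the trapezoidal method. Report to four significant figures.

AUC = 126.4 mg/L·h

Trapezoidal AUC_0→8:
  [0→1]: (0.00+33.97)/2 × 1 = 16.985
  [1→2]: (33.97+28.75)/2 × 1 = 31.36
  [2→3.5]: (28.75+17.92)/2 × 1.5 = 35.0025
  [3.5→5.5]: (17.92+9.17)/2 × 2 = 27.09
  [5.5→6]: (9.17+7.75)/2 × 0.5 = 4.23
  [6→8]: (7.75+3.95)/2 × 2 = 11.7
  Sum = 126.3675 mg/L·h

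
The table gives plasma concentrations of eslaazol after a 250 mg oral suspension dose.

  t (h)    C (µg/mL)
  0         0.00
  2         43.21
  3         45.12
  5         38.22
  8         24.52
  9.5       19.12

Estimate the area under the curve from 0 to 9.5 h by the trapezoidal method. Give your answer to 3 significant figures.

Trapezoidal AUC_0→9.5:
  [0→2]: (0.00+43.21)/2 × 2 = 43.21
  [2→3]: (43.21+45.12)/2 × 1 = 44.165
  [3→5]: (45.12+38.22)/2 × 2 = 83.34
  [5→8]: (38.22+24.52)/2 × 3 = 94.11
  [8→9.5]: (24.52+19.12)/2 × 1.5 = 32.73
  Sum = 297.555 µg/mL·h

AUC = 298 µg/mL·h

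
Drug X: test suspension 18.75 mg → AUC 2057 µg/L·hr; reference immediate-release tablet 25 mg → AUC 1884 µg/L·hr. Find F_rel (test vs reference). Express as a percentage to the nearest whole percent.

F_rel = (AUC_test/D_test) / (AUC_ref/D_ref)
      = (2057/18.75) / (1884/25)
      = 109.707 / 75.36 = 1.4558 = 145.58%

F_rel = 146%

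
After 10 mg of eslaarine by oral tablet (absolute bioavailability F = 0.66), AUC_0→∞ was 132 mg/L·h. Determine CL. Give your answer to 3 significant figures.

CL = 0.0500 L/h

CL = F × Dose / AUC_0→∞
   = 0.66 × 10 / 132 = 0.05 L/h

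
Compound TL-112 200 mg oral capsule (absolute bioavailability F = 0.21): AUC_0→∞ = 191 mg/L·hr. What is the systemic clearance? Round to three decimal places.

CL = F × Dose / AUC_0→∞
   = 0.21 × 200 / 191 = 0.219895 L/hr

CL = 0.220 L/hr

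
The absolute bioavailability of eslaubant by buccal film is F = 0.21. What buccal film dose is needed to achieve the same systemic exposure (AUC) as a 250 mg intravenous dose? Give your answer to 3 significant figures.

D_buccal = 1190 mg

For equal systemic exposure: F × D_ev = D_iv
D_ev = D_iv / F = 250 / 0.21 = 1190.48 mg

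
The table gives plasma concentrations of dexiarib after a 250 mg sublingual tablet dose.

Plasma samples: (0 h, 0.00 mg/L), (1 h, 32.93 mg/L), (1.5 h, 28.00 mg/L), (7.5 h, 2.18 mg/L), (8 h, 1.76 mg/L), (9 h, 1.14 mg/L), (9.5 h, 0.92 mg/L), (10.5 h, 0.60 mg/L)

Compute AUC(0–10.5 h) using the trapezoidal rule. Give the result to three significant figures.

AUC = 126 mg/L·h

Trapezoidal AUC_0→10.5:
  [0→1]: (0.00+32.93)/2 × 1 = 16.465
  [1→1.5]: (32.93+28.00)/2 × 0.5 = 15.2325
  [1.5→7.5]: (28.00+2.18)/2 × 6 = 90.54
  [7.5→8]: (2.18+1.76)/2 × 0.5 = 0.985
  [8→9]: (1.76+1.14)/2 × 1 = 1.45
  [9→9.5]: (1.14+0.92)/2 × 0.5 = 0.515
  [9.5→10.5]: (0.92+0.60)/2 × 1 = 0.76
  Sum = 125.9475 mg/L·h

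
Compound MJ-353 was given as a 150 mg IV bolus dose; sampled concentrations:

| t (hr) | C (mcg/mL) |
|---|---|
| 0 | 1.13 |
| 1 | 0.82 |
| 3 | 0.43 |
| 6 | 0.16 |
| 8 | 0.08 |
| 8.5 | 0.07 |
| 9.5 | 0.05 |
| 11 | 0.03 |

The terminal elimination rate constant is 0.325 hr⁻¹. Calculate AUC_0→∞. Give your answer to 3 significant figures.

Trapezoidal AUC_0→11:
  [0→1]: (1.13+0.82)/2 × 1 = 0.975
  [1→3]: (0.82+0.43)/2 × 2 = 1.25
  [3→6]: (0.43+0.16)/2 × 3 = 0.885
  [6→8]: (0.16+0.08)/2 × 2 = 0.24
  [8→8.5]: (0.08+0.07)/2 × 0.5 = 0.0375
  [8.5→9.5]: (0.07+0.05)/2 × 1 = 0.06
  [9.5→11]: (0.05+0.03)/2 × 1.5 = 0.06
  Sum = 3.5075 mcg/mL·hr
Extrapolated tail: C_last / k_e = 0.03 / 0.325 = 0.092
AUC_0→∞ = 3.5075 + 0.092 = 3.5995 mcg/mL·hr

AUC = 3.60 mcg/mL·hr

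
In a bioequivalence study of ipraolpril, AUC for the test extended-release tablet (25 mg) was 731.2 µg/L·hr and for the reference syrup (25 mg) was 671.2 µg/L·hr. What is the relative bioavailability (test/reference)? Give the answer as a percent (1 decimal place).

F_rel = (AUC_test/D_test) / (AUC_ref/D_ref)
      = (731.2/25) / (671.2/25)
      = 29.248 / 26.848 = 1.0894 = 108.94%

F_rel = 108.9%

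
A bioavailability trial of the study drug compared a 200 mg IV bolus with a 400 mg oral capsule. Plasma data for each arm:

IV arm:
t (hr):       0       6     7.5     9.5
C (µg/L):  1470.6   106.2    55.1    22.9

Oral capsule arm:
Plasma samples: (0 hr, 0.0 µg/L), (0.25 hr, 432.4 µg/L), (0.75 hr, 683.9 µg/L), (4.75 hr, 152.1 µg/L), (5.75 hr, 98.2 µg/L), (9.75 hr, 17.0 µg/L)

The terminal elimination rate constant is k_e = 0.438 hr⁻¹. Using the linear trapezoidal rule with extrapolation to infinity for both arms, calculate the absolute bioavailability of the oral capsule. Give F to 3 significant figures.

Trapezoidal AUC_0→9.5 (IV):
  [0→6]: (1470.6+106.2)/2 × 6 = 4730.4
  [6→7.5]: (106.2+55.1)/2 × 1.5 = 120.975
  [7.5→9.5]: (55.1+22.9)/2 × 2 = 78.0
  Sum = 4929.375 µg/L·hr
IV tail: 22.9/0.438 = 52.283; AUC_iv,0→∞ = 4929.375 + 52.283 = 4981.658 µg/L·hr
Trapezoidal AUC_0→9.75 (oral capsule):
  [0→0.25]: (0.0+432.4)/2 × 0.25 = 54.05
  [0.25→0.75]: (432.4+683.9)/2 × 0.5 = 279.075
  [0.75→4.75]: (683.9+152.1)/2 × 4 = 1672.0
  [4.75→5.75]: (152.1+98.2)/2 × 1 = 125.15
  [5.75→9.75]: (98.2+17.0)/2 × 4 = 230.4
  Sum = 2360.675 µg/L·hr
oral capsule tail: 17.0/0.438 = 38.813; AUC_ev,0→∞ = 2360.675 + 38.813 = 2399.488 µg/L·hr
F = (AUC_ev/D_ev)/(AUC_iv/D_iv) = (2399.488/400)/(4981.658/200) = 5.99872/24.90829 = 0.2408

F = 0.241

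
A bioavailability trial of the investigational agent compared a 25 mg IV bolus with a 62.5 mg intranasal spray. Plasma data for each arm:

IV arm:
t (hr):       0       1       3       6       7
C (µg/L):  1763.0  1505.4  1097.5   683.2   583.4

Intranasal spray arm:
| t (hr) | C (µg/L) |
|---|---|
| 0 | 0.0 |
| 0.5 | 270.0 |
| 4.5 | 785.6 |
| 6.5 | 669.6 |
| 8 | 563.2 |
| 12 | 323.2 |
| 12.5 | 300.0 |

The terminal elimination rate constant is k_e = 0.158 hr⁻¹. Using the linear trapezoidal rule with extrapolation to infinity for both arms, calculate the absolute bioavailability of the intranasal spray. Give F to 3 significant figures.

Trapezoidal AUC_0→7 (IV):
  [0→1]: (1763.0+1505.4)/2 × 1 = 1634.2
  [1→3]: (1505.4+1097.5)/2 × 2 = 2602.9
  [3→6]: (1097.5+683.2)/2 × 3 = 2671.05
  [6→7]: (683.2+583.4)/2 × 1 = 633.3
  Sum = 7541.45 µg/L·hr
IV tail: 583.4/0.158 = 3692.405; AUC_iv,0→∞ = 7541.45 + 3692.405 = 11233.855 µg/L·hr
Trapezoidal AUC_0→12.5 (intranasal spray):
  [0→0.5]: (0.0+270.0)/2 × 0.5 = 67.5
  [0.5→4.5]: (270.0+785.6)/2 × 4 = 2111.2
  [4.5→6.5]: (785.6+669.6)/2 × 2 = 1455.2
  [6.5→8]: (669.6+563.2)/2 × 1.5 = 924.6
  [8→12]: (563.2+323.2)/2 × 4 = 1772.8
  [12→12.5]: (323.2+300.0)/2 × 0.5 = 155.8
  Sum = 6487.1 µg/L·hr
intranasal spray tail: 300.0/0.158 = 1898.734; AUC_ev,0→∞ = 6487.1 + 1898.734 = 8385.834 µg/L·hr
F = (AUC_ev/D_ev)/(AUC_iv/D_iv) = (8385.834/62.5)/(11233.855/25) = 134.173/449.3542 = 0.2986

F = 0.299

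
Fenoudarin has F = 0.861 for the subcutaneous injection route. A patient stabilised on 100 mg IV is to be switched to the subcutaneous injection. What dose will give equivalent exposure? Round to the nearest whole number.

For equal systemic exposure: F × D_ev = D_iv
D_ev = D_iv / F = 100 / 0.861 = 116.144 mg

D_subcutaneous = 116 mg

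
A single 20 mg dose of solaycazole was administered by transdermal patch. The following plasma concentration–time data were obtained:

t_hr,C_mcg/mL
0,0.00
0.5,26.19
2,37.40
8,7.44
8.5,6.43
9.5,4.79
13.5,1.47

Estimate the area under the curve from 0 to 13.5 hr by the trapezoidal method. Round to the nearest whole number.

Trapezoidal AUC_0→13.5:
  [0→0.5]: (0.00+26.19)/2 × 0.5 = 6.5475
  [0.5→2]: (26.19+37.40)/2 × 1.5 = 47.6925
  [2→8]: (37.40+7.44)/2 × 6 = 134.52
  [8→8.5]: (7.44+6.43)/2 × 0.5 = 3.4675
  [8.5→9.5]: (6.43+4.79)/2 × 1 = 5.61
  [9.5→13.5]: (4.79+1.47)/2 × 4 = 12.52
  Sum = 210.3575 mcg/mL·hr

AUC = 210 mcg/mL·hr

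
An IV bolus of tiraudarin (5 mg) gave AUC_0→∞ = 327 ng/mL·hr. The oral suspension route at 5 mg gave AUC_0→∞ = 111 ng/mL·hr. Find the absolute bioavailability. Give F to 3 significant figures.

F = (AUC_ev / D_ev) / (AUC_iv / D_iv)
  = (111/5) / (327/5)
  = 22.2 / 65.4 = 0.3394

F = 0.339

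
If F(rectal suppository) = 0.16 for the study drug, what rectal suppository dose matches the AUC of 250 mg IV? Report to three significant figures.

D_rectal = 1560 mg

For equal systemic exposure: F × D_ev = D_iv
D_ev = D_iv / F = 250 / 0.16 = 1562.5 mg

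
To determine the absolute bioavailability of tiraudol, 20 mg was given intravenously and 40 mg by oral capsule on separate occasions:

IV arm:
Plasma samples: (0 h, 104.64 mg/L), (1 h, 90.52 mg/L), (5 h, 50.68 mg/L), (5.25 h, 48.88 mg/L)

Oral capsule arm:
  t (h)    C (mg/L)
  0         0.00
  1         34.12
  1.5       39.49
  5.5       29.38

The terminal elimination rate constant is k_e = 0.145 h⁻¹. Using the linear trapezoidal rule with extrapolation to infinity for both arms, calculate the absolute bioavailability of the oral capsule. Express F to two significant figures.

Trapezoidal AUC_0→5.25 (IV):
  [0→1]: (104.64+90.52)/2 × 1 = 97.58
  [1→5]: (90.52+50.68)/2 × 4 = 282.4
  [5→5.25]: (50.68+48.88)/2 × 0.25 = 12.445
  Sum = 392.425 mg/L·h
IV tail: 48.88/0.145 = 337.103; AUC_iv,0→∞ = 392.425 + 337.103 = 729.528 mg/L·h
Trapezoidal AUC_0→5.5 (oral capsule):
  [0→1]: (0.00+34.12)/2 × 1 = 17.06
  [1→1.5]: (34.12+39.49)/2 × 0.5 = 18.4025
  [1.5→5.5]: (39.49+29.38)/2 × 4 = 137.74
  Sum = 173.2025 mg/L·h
oral capsule tail: 29.38/0.145 = 202.621; AUC_ev,0→∞ = 173.2025 + 202.621 = 375.8235 mg/L·h
F = (AUC_ev/D_ev)/(AUC_iv/D_iv) = (375.8235/40)/(729.528/20) = 9.3955875/36.4764 = 0.2576

F = 0.26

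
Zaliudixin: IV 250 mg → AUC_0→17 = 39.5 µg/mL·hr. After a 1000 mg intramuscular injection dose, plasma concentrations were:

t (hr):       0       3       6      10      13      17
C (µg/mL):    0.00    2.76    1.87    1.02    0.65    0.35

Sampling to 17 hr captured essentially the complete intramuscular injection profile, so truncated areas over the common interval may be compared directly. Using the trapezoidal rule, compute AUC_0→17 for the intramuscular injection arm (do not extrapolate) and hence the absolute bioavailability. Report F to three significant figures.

Trapezoidal AUC_0→17 (intramuscular injection):
  [0→3]: (0.00+2.76)/2 × 3 = 4.14
  [3→6]: (2.76+1.87)/2 × 3 = 6.945
  [6→10]: (1.87+1.02)/2 × 4 = 5.78
  [10→13]: (1.02+0.65)/2 × 3 = 2.505
  [13→17]: (0.65+0.35)/2 × 4 = 2.0
  Sum = 21.37 µg/mL·hr
F = (AUC_ev/D_ev)/(AUC_iv/D_iv) = (21.37/1000)/(39.5/250) = 0.02137/0.158 = 0.1353

F = 0.135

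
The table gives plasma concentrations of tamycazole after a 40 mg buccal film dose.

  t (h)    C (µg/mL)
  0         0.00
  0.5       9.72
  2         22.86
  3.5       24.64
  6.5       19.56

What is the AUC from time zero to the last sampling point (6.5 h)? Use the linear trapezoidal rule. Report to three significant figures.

Trapezoidal AUC_0→6.5:
  [0→0.5]: (0.00+9.72)/2 × 0.5 = 2.43
  [0.5→2]: (9.72+22.86)/2 × 1.5 = 24.435
  [2→3.5]: (22.86+24.64)/2 × 1.5 = 35.625
  [3.5→6.5]: (24.64+19.56)/2 × 3 = 66.3
  Sum = 128.79 µg/mL·h

AUC = 129 µg/mL·h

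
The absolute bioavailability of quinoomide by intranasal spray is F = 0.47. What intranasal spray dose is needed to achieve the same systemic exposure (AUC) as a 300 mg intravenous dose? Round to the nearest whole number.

For equal systemic exposure: F × D_ev = D_iv
D_ev = D_iv / F = 300 / 0.47 = 638.298 mg

D_intranasal = 638 mg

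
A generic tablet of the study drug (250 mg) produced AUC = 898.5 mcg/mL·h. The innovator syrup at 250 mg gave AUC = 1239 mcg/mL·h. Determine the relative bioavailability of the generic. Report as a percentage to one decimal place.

F_rel = 72.5%

F_rel = (AUC_test/D_test) / (AUC_ref/D_ref)
      = (898.5/250) / (1239/250)
      = 3.594 / 4.956 = 0.7252 = 72.52%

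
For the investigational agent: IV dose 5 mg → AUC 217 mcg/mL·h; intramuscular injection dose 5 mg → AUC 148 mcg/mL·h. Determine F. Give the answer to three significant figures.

F = (AUC_ev / D_ev) / (AUC_iv / D_iv)
  = (148/5) / (217/5)
  = 29.6 / 43.4 = 0.6820

F = 0.682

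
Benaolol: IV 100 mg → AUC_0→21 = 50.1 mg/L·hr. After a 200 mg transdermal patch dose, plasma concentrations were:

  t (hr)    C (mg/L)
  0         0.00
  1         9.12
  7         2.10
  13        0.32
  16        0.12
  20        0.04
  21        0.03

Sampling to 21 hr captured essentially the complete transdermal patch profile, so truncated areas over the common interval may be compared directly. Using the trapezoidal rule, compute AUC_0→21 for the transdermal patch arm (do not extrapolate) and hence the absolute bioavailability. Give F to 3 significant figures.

Trapezoidal AUC_0→21 (transdermal patch):
  [0→1]: (0.00+9.12)/2 × 1 = 4.56
  [1→7]: (9.12+2.10)/2 × 6 = 33.66
  [7→13]: (2.10+0.32)/2 × 6 = 7.26
  [13→16]: (0.32+0.12)/2 × 3 = 0.66
  [16→20]: (0.12+0.04)/2 × 4 = 0.32
  [20→21]: (0.04+0.03)/2 × 1 = 0.035
  Sum = 46.495 mg/L·hr
F = (AUC_ev/D_ev)/(AUC_iv/D_iv) = (46.495/200)/(50.1/100) = 0.232475/0.501 = 0.4640

F = 0.464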